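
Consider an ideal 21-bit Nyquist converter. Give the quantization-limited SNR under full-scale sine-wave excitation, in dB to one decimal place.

SNR ≈ 6.02·N + 1.76 dB = 6.02·21 + 1.76 = 128.18 dB.

128.2 dB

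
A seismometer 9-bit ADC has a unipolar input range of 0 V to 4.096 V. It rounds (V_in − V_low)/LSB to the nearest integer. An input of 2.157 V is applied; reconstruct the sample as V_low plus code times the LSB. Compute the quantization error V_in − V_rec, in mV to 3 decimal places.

LSB = 4.096/2^9 = 8.000 mV.
Scaled input = 269.6250 LSBs, so code = 270.
Reconstructed: 2.16 V.
V_in − V_rec = -0.003 V = -3.000 mV.

-3.000 mV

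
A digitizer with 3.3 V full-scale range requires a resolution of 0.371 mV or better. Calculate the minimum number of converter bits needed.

14 bits

Number of steps required ≥ 3.3 V / 0.371 mV = 8894.88.
Need 2^N ≥ 8894.88; 2^13 = 8192, 2^14 = 16384.
Minimum N = 14.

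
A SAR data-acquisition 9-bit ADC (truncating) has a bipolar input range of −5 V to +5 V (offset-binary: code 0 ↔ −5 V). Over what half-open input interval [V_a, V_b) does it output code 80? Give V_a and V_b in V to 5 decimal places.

LSB = 10/2^9 = 19.531 mV.
V_a = V_low + 80·LSB = -3.4375 V; V_b = V_low + 81·LSB = -3.41797 V.

[-3.43750 V, -3.41797 V)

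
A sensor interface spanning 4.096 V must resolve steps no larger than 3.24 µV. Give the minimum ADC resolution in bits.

Number of steps required ≥ 4.096 V / 3.24 µV = 1264197.53.
Need 2^N ≥ 1264197.53; 2^20 = 1048576, 2^21 = 2097152.
Minimum N = 21.

21 bits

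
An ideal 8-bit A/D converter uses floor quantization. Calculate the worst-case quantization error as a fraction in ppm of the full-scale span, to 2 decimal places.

3906.25 ppm

Truncating → worst-case error = 1 LSB = V_FS/2^8, so 1e+06/256 = 3906.25 ppm of full scale.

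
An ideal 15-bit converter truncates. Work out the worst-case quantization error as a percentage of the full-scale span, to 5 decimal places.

Truncating → worst-case error = 1 LSB = V_FS/2^15, so 100/32768 = 0.00305176 % of full scale.

0.00305 %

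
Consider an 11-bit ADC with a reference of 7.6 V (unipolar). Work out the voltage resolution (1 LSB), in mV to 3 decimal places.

3.711 mV

Full-scale span = 7.6 V.
LSB = 7.6 / 2^11 = 7.6 / 2048 = 0.00371094 V = 3.711 mV.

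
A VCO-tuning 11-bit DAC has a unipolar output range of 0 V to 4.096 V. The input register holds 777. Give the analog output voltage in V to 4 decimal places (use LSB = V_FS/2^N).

LSB = 4.096 V / 2^11 = 2.000 mV.
V_out = 0 + 777 × 0.002 V = 1.554 V.

1.5540 V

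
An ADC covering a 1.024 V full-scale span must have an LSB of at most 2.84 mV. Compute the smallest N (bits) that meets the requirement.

Number of steps required ≥ 1.024 V / 2.84 mV = 360.56.
Need 2^N ≥ 360.56; 2^8 = 256, 2^9 = 512.
Minimum N = 9.

9 bits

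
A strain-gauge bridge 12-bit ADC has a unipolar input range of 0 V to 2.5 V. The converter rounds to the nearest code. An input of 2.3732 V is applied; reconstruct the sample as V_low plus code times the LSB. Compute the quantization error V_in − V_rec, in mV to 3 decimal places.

0.153 mV

One LSB is 2.5 V / 4096 = 0.610 mV.
(2.3732 − 0)/0.000610352 = 3888.2509; round gives code 3888.
Code 3888 maps back to 0 + 3888×0.000610352 V = 2.3730469 V.
Difference: 0.000153125 V → 0.153 mV.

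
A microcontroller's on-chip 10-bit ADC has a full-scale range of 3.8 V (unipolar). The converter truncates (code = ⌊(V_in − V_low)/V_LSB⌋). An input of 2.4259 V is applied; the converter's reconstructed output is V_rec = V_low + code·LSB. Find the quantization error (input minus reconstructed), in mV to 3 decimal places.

2.658 mV

One LSB is 3.8 V / 1024 = 3.711 mV.
(2.4259 − 0)/0.00371094 = 653.7162; ⌊·⌋ gives code 653.
Code 653 maps back to 0 + 653×0.00371094 V = 2.4232422 V.
V_in − V_rec = 0.00265781 V = 2.658 mV.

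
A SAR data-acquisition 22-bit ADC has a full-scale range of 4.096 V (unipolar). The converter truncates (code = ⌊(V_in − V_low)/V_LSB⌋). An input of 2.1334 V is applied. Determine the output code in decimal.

code 2184601

With 4194304 levels over 4.096 V, one step is 0.98 µV.
Input sits at 2184601.600 steps above V_low.
Floor → code 2184601.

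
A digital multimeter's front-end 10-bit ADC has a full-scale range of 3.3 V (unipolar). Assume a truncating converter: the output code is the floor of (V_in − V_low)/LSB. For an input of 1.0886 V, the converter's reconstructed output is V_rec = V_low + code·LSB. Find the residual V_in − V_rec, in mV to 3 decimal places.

2.565 mV

Step size: 3.3 V ÷ 2^10 = 3.223 mV.
(V_in − V_low)/LSB = (1.0886 − 0)/0.00322266 = 337.7959 → code 337 (floor).
Reconstructed: 1.0860352 V.
V_in − V_rec = 0.00256484 V = 2.565 mV.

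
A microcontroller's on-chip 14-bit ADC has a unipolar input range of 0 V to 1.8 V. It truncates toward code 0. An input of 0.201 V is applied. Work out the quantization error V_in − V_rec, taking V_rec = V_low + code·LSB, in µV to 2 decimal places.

One LSB is 1.8 V / 16384 = 109.86 µV.
(V_in − V_low)/LSB = (0.201 − 0)/0.000109863 = 1829.5467 → code 1829 (floor).
Code 1829 maps back to 0 + 1829×0.000109863 V = 0.20093994 V.
V_in − V_rec = 6.00586e-05 V = 60.06 µV.

60.06 µV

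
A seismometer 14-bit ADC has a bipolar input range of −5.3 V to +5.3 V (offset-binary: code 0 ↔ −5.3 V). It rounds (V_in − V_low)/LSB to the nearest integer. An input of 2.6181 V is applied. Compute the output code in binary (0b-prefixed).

With 16384 levels over 10.6 V, one step is 0.647 mV.
(2.6181 − (−5.3)) / 0.000646973 = 12238.693 LSBs.
round(12238.693) = 12239.
In binary (0b-prefixed): 0b10111111001111.

code 0b10111111001111 (decimal 12239)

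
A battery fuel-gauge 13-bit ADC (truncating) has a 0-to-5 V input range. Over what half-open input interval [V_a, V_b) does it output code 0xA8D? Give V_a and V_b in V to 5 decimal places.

LSB = 5/2^13 = 0.610 mV.
Code 0xA8D = 2701 decimal.
V_a = V_low + 2701·LSB = 1.64856 V; V_b = V_low + 2702·LSB = 1.64917 V.

[1.64856 V, 1.64917 V)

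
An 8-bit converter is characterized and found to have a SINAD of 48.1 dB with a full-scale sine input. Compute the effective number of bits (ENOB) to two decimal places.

7.70 bits

ENOB = (SINAD − 1.76) / 6.02 = (48.1 − 1.76)/6.02 = 7.698.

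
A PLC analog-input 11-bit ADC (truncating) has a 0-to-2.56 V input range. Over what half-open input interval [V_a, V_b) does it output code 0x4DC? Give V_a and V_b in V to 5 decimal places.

[1.55500 V, 1.55625 V)

LSB = 2.56/2^11 = 1.250 mV.
Code 0x4DC = 1244 decimal.
V_a = V_low + 1244·LSB = 1.555 V; V_b = V_low + 1245·LSB = 1.55625 V.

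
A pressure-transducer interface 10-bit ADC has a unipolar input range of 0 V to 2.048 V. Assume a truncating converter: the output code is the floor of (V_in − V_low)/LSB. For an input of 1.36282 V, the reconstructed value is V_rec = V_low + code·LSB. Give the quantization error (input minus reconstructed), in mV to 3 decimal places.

0.820 mV

Step size: 2.048 V ÷ 2^10 = 2.000 mV.
Scaled input = 681.4100 LSBs, so code = 681.
V_rec = 0 + 681·0.002 = 1.362 V.
Difference: 0.00082 V → 0.820 mV.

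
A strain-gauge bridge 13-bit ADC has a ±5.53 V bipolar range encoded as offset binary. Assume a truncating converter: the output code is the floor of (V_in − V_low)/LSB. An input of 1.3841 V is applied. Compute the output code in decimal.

With 8192 levels over 11.06 V, one step is 1.350 mV.
(V_in − V_low)/LSB = (1.3841 − (−5.53)) / 0.0013501 = 5121.185.
Floor → code 5121.

code 5121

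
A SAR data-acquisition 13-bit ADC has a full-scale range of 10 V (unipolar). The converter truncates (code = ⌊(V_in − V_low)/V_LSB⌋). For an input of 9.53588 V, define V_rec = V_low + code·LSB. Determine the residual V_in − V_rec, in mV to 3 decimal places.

0.968 mV

LSB = 10/2^13 = 1.221 mV.
(V_in − V_low)/LSB = (9.53588 − 0)/0.0012207 = 7811.7929 → code 7811 (floor).
Reconstructed: 9.5349121 V.
Error = 9.53588 − 9.5349121 = 0.000967891 V = 0.968 mV.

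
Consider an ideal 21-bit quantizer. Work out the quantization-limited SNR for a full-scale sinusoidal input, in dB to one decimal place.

128.2 dB

SNR ≈ 6.02·N + 1.76 dB = 6.02·21 + 1.76 = 128.18 dB.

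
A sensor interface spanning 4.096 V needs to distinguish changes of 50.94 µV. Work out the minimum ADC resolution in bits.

Number of steps required ≥ 4.096 V / 50.94 µV = 80408.32.
Need 2^N ≥ 80408.32; 2^16 = 65536, 2^17 = 131072.
Minimum N = 17.

17 bits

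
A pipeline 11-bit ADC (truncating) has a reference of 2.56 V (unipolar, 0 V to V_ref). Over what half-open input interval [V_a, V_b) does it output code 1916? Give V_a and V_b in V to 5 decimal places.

LSB = 2.56/2^11 = 1.250 mV.
V_a = V_low + 1916·LSB = 2.395 V; V_b = V_low + 1917·LSB = 2.39625 V.

[2.39500 V, 2.39625 V)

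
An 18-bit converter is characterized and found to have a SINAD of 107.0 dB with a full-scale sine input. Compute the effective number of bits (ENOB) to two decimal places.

ENOB = (SINAD − 1.76) / 6.02 = (107.0 − 1.76)/6.02 = 17.482.

17.48 bits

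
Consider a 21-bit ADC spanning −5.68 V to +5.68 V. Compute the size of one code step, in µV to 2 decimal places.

Full-scale span = 11.36 V.
LSB = 11.36 / 2^21 = 11.36 / 2097152 = 5.41687e-06 V = 5.42 µV.

5.42 µV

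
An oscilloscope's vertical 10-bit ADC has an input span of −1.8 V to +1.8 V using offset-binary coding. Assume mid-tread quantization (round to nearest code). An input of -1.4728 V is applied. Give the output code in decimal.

code 93

Full-scale span = 3.6 V; LSB = 3.6/2^10 = 3.516 mV.
Input sits at 93.070 steps above V_low.
So the output code is 93.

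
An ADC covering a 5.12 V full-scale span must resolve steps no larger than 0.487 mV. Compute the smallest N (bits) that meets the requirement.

14 bits

Number of steps required ≥ 5.12 V / 0.487 mV = 10513.35.
Need 2^N ≥ 10513.35; 2^13 = 8192, 2^14 = 16384.
Minimum N = 14.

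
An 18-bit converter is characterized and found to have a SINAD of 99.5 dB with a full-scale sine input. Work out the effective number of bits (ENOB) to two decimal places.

ENOB = (SINAD − 1.76) / 6.02 = (99.5 − 1.76)/6.02 = 16.236.

16.24 bits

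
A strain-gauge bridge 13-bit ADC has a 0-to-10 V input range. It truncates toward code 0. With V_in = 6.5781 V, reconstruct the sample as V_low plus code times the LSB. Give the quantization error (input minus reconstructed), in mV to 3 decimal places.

0.952 mV

Step size: 10 V ÷ 2^13 = 1.221 mV.
(6.5781 − 0)/0.0012207 = 5388.7795; ⌊·⌋ gives code 5388.
Code 5388 maps back to 0 + 5388×0.0012207 V = 6.5771484 V.
V_in − V_rec = 0.000951563 V = 0.952 mV.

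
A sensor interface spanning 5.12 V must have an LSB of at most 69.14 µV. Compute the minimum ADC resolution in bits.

17 bits

Number of steps required ≥ 5.12 V / 69.14 µV = 74052.65.
Need 2^N ≥ 74052.65; 2^16 = 65536, 2^17 = 131072.
Minimum N = 17.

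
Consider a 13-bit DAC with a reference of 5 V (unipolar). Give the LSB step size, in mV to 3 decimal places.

0.610 mV

Full-scale span = 5 V.
LSB = 5 / 2^13 = 5 / 8192 = 0.000610352 V = 0.610 mV.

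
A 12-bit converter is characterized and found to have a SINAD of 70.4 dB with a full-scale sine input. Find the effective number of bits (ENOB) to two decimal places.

ENOB = (SINAD − 1.76) / 6.02 = (70.4 − 1.76)/6.02 = 11.402.

11.40 bits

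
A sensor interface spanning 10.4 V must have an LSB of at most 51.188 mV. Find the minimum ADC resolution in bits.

Number of steps required ≥ 10.4 V / 51.188 mV = 203.17.
Need 2^N ≥ 203.17; 2^7 = 128, 2^8 = 256.
Minimum N = 8.

8 bits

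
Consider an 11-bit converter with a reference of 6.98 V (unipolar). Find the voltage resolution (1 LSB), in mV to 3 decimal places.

Full-scale span = 6.98 V.
LSB = 6.98 / 2^11 = 6.98 / 2048 = 0.0034082 V = 3.408 mV.

3.408 mV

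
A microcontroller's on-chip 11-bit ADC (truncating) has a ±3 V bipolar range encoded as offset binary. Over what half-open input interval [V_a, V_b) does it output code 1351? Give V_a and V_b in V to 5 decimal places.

[0.95801 V, 0.96094 V)

LSB = 6/2^11 = 2.930 mV.
V_a = V_low + 1351·LSB = 0.958008 V; V_b = V_low + 1352·LSB = 0.960938 V.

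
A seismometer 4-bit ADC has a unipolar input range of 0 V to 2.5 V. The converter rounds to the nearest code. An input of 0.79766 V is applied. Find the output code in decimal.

code 5

With 16 levels over 2.5 V, one step is 156.250 mV.
(0.79766 − 0) / 0.15625 = 5.105 LSBs.
round(5.105) = 5.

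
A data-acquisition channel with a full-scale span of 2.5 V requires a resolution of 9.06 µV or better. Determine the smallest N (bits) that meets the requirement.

19 bits

Number of steps required ≥ 2.5 V / 9.06 µV = 275938.19.
Need 2^N ≥ 275938.19; 2^18 = 262144, 2^19 = 524288.
Minimum N = 19.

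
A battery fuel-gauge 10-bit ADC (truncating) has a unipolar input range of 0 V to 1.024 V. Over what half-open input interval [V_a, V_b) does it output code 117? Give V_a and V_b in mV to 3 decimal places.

[117.000 mV, 118.000 mV)

LSB = 1.024/2^10 = 1.000 mV.
V_a = V_low + 117·LSB = 0.117 V; V_b = V_low + 118·LSB = 0.118 V.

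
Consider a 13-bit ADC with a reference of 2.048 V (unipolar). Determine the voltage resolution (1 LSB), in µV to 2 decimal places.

250.00 µV

Full-scale span = 2.048 V.
LSB = 2.048 / 2^13 = 2.048 / 8192 = 0.00025 V = 250.00 µV.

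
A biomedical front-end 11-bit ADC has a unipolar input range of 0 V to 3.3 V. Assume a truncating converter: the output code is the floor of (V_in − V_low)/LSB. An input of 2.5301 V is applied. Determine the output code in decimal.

LSB = 3.3 V / 2048 = 1.611 mV.
Input sits at 1570.195 steps above V_low.
So the output code is 1570.

code 1570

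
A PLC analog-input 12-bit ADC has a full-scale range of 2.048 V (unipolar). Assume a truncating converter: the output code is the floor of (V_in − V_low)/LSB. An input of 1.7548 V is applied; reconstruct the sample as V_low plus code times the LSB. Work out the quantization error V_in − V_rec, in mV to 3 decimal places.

Step size: 2.048 V ÷ 2^12 = 0.500 mV.
(V_in − V_low)/LSB = (1.7548 − 0)/0.0005 = 3509.6000 → code 3509 (floor).
V_rec = 0 + 3509·0.0005 = 1.7545 V.
V_in − V_rec = 0.0003 V = 0.300 mV.

0.300 mV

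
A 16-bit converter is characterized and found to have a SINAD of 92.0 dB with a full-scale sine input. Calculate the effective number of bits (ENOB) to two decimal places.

14.99 bits

ENOB = (SINAD − 1.76) / 6.02 = (92.0 − 1.76)/6.02 = 14.990.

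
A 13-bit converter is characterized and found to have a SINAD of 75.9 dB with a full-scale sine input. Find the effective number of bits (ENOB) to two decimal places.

12.32 bits

ENOB = (SINAD − 1.76) / 6.02 = (75.9 − 1.76)/6.02 = 12.316.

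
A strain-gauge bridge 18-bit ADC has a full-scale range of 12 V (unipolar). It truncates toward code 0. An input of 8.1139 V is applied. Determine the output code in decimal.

code 177250

With 262144 levels over 12 V, one step is 45.78 µV.
Input sits at 177250.850 steps above V_low.
⌊·⌋(177250.850) = 177250.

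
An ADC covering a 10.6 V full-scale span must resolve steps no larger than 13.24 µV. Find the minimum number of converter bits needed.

20 bits

Number of steps required ≥ 10.6 V / 13.24 µV = 800604.23.
Need 2^N ≥ 800604.23; 2^19 = 524288, 2^20 = 1048576.
Minimum N = 20.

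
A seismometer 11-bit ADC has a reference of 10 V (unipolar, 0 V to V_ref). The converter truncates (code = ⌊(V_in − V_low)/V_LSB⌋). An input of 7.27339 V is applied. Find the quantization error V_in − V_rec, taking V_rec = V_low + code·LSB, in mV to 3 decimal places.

2.882 mV

One LSB is 10 V / 2048 = 4.883 mV.
Scaled input = 1489.5903 LSBs, so code = 1489.
Reconstructed: 7.2705078 V.
Difference: 0.00288219 V → 2.882 mV.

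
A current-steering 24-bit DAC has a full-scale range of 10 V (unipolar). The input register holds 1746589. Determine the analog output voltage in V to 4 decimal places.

LSB = 10 V / 2^24 = 0.60 µV.
V_out = 0 + 1746589 × 5.96046e-07 V = 1.04105 V.

1.0410 V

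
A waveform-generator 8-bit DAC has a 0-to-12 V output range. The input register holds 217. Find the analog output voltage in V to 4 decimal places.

LSB = 12 V / 2^8 = 46.875 mV.
V_out = 0 + 217 × 0.046875 V = 10.1719 V.

10.1719 V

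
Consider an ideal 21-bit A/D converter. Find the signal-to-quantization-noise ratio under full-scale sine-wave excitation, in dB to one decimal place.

SNR ≈ 6.02·N + 1.76 dB = 6.02·21 + 1.76 = 128.18 dB.

128.2 dB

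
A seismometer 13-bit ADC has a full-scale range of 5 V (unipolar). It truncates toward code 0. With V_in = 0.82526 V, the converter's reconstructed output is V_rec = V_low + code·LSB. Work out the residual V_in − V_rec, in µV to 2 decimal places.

64.69 µV

LSB = 5/2^13 = 0.610 mV.
Scaled input = 1352.1060 LSBs, so code = 1352.
V_rec = 0 + 1352·0.000610352 = 0.82519531 V.
Difference: 6.46875e-05 V → 64.69 µV.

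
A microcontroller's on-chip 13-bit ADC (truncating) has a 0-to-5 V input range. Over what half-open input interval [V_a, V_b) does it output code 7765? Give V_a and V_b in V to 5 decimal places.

[4.73938 V, 4.73999 V)

LSB = 5/2^13 = 0.610 mV.
V_a = V_low + 7765·LSB = 4.73938 V; V_b = V_low + 7766·LSB = 4.73999 V.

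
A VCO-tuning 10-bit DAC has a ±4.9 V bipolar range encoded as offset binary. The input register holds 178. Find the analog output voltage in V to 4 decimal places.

-3.1965 V

LSB = 9.8 V / 2^10 = 9.570 mV.
V_out = (−4.9) + 178 × 0.00957031 V = -3.19648 V.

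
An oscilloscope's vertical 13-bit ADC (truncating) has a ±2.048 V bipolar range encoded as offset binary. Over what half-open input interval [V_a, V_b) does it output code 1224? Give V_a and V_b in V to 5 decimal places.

LSB = 4.096/2^13 = 0.500 mV.
V_a = V_low + 1224·LSB = -1.436 V; V_b = V_low + 1225·LSB = -1.4355 V.

[-1.43600 V, -1.43550 V)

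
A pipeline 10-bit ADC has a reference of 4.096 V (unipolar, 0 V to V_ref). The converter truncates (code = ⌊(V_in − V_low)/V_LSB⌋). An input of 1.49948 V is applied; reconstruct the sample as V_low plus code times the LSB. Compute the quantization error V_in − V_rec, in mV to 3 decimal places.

3.480 mV

One LSB is 4.096 V / 1024 = 4.000 mV.
Scaled input = 374.8700 LSBs, so code = 374.
V_rec = 0 + 374·0.004 = 1.496 V.
Error = 1.49948 − 1.496 = 0.00348 V = 3.480 mV.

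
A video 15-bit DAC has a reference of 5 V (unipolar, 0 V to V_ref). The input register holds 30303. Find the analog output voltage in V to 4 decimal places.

4.6239 V

LSB = 5 V / 2^15 = 152.59 µV.
V_out = 0 + 30303 × 0.000152588 V = 4.62387 V.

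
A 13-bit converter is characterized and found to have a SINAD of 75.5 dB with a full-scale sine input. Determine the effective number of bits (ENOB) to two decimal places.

12.25 bits

ENOB = (SINAD − 1.76) / 6.02 = (75.5 − 1.76)/6.02 = 12.249.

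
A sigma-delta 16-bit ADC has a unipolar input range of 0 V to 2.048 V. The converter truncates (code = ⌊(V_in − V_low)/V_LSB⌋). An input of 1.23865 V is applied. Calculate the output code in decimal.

code 39636

LSB = 2.048 V / 65536 = 31.25 µV.
(1.23865 − 0) / 3.125e-05 = 39636.800 LSBs.
So the output code is 39636.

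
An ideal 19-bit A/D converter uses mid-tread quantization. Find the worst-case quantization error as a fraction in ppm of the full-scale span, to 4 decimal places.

0.9537 ppm

Rounding → worst-case error = ½ LSB = V_FS/2^20, so 1e+06/1048576 = 0.953674 ppm of full scale.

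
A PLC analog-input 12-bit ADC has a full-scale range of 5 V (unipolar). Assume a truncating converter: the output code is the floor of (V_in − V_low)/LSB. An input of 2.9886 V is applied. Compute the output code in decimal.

code 2448

With 4096 levels over 5 V, one step is 1.221 mV.
Input sits at 2448.261 steps above V_low.
⌊·⌋(2448.261) = 2448.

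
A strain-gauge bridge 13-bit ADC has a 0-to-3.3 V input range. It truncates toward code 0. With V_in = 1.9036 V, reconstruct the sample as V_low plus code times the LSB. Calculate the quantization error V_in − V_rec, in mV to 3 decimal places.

One LSB is 3.3 V / 8192 = 402.83 µV.
(1.9036 − 0)/0.000402832 = 4725.5428; ⌊·⌋ gives code 4725.
Code 4725 maps back to 0 + 4725×0.000402832 V = 1.9033813 V.
V_in − V_rec = 0.000218652 V = 0.219 mV.

0.219 mV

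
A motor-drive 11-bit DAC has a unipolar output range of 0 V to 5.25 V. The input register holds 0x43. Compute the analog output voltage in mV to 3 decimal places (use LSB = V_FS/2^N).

LSB = 5.25 V / 2^11 = 2.563 mV.
Code 0x43 = 67 decimal.
V_out = 0 + 67 × 0.00256348 V = 0.171753 V.
= 171.753 mV.

171.753 mV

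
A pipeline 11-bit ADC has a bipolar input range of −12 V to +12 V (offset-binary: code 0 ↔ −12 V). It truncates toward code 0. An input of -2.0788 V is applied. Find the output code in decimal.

LSB = 24 V / 2048 = 11.719 mV.
(-2.0788 − (−12)) / 0.0117188 = 846.609 LSBs.
Floor → code 846.

code 846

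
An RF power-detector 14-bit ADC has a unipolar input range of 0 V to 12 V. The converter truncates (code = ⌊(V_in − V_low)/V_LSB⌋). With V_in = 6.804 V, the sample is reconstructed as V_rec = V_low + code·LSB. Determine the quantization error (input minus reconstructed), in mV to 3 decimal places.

0.533 mV

One LSB is 12 V / 16384 = 0.732 mV.
Scaled input = 9289.7280 LSBs, so code = 9289.
Code 9289 maps back to 0 + 9289×0.000732422 V = 6.8034668 V.
V_in − V_rec = 0.000533203 V = 0.533 mV.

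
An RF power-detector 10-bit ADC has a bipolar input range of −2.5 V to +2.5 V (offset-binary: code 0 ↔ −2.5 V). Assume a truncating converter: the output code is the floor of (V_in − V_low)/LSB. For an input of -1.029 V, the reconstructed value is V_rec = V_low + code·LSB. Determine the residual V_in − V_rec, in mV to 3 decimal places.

One LSB is 5 V / 1024 = 4.883 mV.
(-1.029 − (−2.5))/0.00488281 = 301.2608; ⌊·⌋ gives code 301.
V_rec = (−2.5) + 301·0.00488281 = -1.0302734 V.
Error = -1.029 − (−1.0302734) = 0.00127344 V = 1.273 mV.

1.273 mV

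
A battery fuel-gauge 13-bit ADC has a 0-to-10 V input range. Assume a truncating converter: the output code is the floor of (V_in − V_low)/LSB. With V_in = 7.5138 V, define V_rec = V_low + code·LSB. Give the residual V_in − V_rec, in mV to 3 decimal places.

0.372 mV

LSB = 10/2^13 = 1.221 mV.
(7.5138 − 0)/0.0012207 = 6155.3050; ⌊·⌋ gives code 6155.
Reconstructed: 7.5134277 V.
Difference: 0.000372266 V → 0.372 mV.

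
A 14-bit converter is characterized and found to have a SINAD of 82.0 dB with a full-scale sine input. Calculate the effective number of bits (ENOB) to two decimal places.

ENOB = (SINAD − 1.76) / 6.02 = (82.0 − 1.76)/6.02 = 13.329.

13.33 bits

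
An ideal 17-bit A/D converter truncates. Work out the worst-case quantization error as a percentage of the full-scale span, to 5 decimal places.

Truncating → worst-case error = 1 LSB = V_FS/2^17, so 100/131072 = 0.000762939 % of full scale.

0.00076 %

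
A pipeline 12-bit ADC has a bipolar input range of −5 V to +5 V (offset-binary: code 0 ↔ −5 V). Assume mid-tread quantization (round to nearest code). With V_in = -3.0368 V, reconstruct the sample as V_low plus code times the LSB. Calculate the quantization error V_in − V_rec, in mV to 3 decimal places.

One LSB is 10 V / 4096 = 2.441 mV.
(-3.0368 − (−5))/0.00244141 = 804.1267; round gives code 804.
Reconstructed: -3.0371094 V.
V_in − V_rec = 0.000309375 V = 0.309 mV.

0.309 mV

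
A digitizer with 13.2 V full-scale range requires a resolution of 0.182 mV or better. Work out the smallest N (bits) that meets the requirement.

Number of steps required ≥ 13.2 V / 0.182 mV = 72527.47.
Need 2^N ≥ 72527.47; 2^16 = 65536, 2^17 = 131072.
Minimum N = 17.

17 bits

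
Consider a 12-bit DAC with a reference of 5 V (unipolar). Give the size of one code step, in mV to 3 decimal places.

Full-scale span = 5 V.
LSB = 5 / 2^12 = 5 / 4096 = 0.0012207 V = 1.221 mV.

1.221 mV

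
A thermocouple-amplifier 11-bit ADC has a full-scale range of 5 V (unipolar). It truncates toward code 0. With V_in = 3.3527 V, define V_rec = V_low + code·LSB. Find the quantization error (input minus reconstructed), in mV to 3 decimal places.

0.649 mV

One LSB is 5 V / 2048 = 2.441 mV.
(V_in − V_low)/LSB = (3.3527 − 0)/0.00244141 = 1373.2659 → code 1373 (floor).
Code 1373 maps back to 0 + 1373×0.00244141 V = 3.3520508 V.
Error = 3.3527 − 3.3520508 = 0.000649219 V = 0.649 mV.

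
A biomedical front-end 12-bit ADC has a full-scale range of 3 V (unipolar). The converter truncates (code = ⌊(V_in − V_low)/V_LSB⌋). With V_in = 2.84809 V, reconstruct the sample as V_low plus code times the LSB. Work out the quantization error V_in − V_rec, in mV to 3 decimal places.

One LSB is 3 V / 4096 = 0.732 mV.
Scaled input = 3888.5922 LSBs, so code = 3888.
Reconstructed: 2.8476562 V.
Difference: 0.00043375 V → 0.434 mV.

0.434 mV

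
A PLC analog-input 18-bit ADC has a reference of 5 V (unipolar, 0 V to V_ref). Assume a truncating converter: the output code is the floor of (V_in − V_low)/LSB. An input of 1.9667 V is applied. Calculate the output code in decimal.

LSB = 5 V / 262144 = 19.07 µV.
Input sits at 103111.721 steps above V_low.
Floor → code 103111.

code 103111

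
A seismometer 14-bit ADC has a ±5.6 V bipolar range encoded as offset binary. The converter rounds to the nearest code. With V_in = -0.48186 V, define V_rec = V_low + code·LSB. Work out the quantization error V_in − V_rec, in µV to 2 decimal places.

73.59 µV

One LSB is 11.2 V / 16384 = 0.684 mV.
(V_in − V_low)/LSB = (-0.48186 − (−5.6))/0.000683594 = 7487.1077 → code 7487 (round).
V_rec = (−5.6) + 7487·0.000683594 = -0.48193359 V.
Difference: 7.35937e-05 V → 73.59 µV.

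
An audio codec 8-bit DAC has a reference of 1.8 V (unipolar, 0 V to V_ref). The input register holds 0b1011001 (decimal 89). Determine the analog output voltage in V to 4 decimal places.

LSB = 1.8 V / 2^8 = 7.031 mV.
Code 0b1011001 = 89 decimal.
V_out = 0 + 89 × 0.00703125 V = 0.625781 V.

0.6258 V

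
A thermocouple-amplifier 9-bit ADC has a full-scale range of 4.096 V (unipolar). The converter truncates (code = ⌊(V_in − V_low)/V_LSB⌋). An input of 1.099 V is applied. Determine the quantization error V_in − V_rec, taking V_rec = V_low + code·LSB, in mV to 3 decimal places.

One LSB is 4.096 V / 512 = 8.000 mV.
(V_in − V_low)/LSB = (1.099 − 0)/0.008 = 137.3750 → code 137 (floor).
V_rec = 0 + 137·0.008 = 1.096 V.
Difference: 0.003 V → 3.000 mV.

3.000 mV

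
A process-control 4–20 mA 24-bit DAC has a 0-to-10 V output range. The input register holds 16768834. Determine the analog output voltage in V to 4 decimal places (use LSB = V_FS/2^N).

LSB = 10 V / 2^24 = 0.60 µV.
V_out = 0 + 16768834 × 5.96046e-07 V = 9.995 V.

9.9950 V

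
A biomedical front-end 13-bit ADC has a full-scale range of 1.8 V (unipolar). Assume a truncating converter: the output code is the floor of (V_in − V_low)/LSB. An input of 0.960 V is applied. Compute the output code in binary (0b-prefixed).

code 0b1000100010001 (decimal 4369)

LSB = 1.8 V / 8192 = 219.73 µV.
(0.960 − 0) / 0.000219727 = 4369.067 LSBs.
So the output code is 4369.
In binary (0b-prefixed): 0b1000100010001.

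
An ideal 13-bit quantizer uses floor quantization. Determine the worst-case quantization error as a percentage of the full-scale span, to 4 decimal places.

Truncating → worst-case error = 1 LSB = V_FS/2^13, so 100/8192 = 0.012207 % of full scale.

0.0122 %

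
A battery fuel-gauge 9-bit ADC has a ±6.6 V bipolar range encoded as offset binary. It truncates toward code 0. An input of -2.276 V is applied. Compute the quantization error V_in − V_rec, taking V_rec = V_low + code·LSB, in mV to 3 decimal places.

18.531 mV

Step size: 13.2 V ÷ 2^9 = 25.781 mV.
(-2.276 − (−6.6))/0.0257812 = 167.7188; ⌊·⌋ gives code 167.
V_rec = (−6.6) + 167·0.0257812 = -2.2945312 V.
Error = -2.276 − (−2.2945312) = 0.0185312 V = 18.531 mV.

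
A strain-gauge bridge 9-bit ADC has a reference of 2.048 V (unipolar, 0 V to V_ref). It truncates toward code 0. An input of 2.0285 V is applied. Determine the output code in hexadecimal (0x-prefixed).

With 512 levels over 2.048 V, one step is 4.000 mV.
(V_in − V_low)/LSB = (2.0285 − 0) / 0.004 = 507.125.
Floor → code 507.
In hexadecimal (0x-prefixed): 0x1FB.

code 0x1FB (decimal 507)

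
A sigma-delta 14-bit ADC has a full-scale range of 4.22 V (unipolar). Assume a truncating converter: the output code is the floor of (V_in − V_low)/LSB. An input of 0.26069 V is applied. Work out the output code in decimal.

Full-scale span = 4.22 V; LSB = 4.22/2^14 = 257.57 µV.
Input sits at 1012.120 steps above V_low.
⌊·⌋(1012.120) = 1012.

code 1012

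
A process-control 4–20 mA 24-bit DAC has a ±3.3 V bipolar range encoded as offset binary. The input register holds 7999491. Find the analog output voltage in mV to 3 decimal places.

-153.075 mV

LSB = 6.6 V / 2^24 = 0.39 µV.
V_out = (−3.3) + 7999491 × 3.93391e-07 V = -0.153075 V.
= -153.075 mV.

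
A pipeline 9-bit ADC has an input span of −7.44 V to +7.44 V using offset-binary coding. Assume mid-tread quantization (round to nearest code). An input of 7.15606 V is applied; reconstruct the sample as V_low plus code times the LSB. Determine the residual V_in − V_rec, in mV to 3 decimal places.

6.685 mV

LSB = 14.88/2^9 = 29.062 mV.
(7.15606 − (−7.44))/0.0290625 = 502.2300; round gives code 502.
Code 502 maps back to (−7.44) + 502×0.0290625 V = 7.149375 V.
Difference: 0.006685 V → 6.685 mV.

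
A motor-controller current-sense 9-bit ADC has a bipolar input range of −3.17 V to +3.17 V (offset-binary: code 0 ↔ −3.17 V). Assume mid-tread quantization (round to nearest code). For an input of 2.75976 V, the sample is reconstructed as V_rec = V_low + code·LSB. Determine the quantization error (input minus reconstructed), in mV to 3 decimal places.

One LSB is 6.34 V / 512 = 12.383 mV.
(2.75976 − (−3.17))/0.0123828 = 478.8702; round gives code 479.
Reconstructed: 2.7613672 V.
V_in − V_rec = -0.00160719 V = -1.607 mV.

-1.607 mV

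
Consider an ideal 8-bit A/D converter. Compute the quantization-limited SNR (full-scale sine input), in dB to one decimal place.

SNR ≈ 6.02·N + 1.76 dB = 6.02·8 + 1.76 = 49.92 dB.

49.9 dB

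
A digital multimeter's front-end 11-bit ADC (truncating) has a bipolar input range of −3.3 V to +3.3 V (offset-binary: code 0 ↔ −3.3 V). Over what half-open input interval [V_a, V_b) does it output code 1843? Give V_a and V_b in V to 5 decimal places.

[2.63936 V, 2.64258 V)

LSB = 6.6/2^11 = 3.223 mV.
V_a = V_low + 1843·LSB = 2.63936 V; V_b = V_low + 1844·LSB = 2.64258 V.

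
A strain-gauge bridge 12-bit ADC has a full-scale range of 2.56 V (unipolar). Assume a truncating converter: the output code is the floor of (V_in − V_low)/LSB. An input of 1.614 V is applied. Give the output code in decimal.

code 2582

LSB = 2.56 V / 4096 = 0.625 mV.
(V_in − V_low)/LSB = (1.614 − 0) / 0.000625 = 2582.400.
So the output code is 2582.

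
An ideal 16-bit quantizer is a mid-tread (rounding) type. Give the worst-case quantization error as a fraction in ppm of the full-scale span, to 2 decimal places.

Rounding → worst-case error = ½ LSB = V_FS/2^17, so 1e+06/131072 = 7.62939 ppm of full scale.

7.63 ppm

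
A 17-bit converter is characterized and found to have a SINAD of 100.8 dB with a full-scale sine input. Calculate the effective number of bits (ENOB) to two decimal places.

ENOB = (SINAD − 1.76) / 6.02 = (100.8 − 1.76)/6.02 = 16.452.

16.45 bits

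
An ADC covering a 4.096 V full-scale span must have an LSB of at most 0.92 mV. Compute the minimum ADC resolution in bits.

Number of steps required ≥ 4.096 V / 0.92 mV = 4452.17.
Need 2^N ≥ 4452.17; 2^12 = 4096, 2^13 = 8192.
Minimum N = 13.

13 bits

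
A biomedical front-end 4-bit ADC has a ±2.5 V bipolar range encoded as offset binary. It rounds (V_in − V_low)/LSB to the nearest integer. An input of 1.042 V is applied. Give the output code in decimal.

code 11

LSB = 5 V / 16 = 312.500 mV.
(1.042 − (−2.5)) / 0.3125 = 11.334 LSBs.
round(11.334) = 11.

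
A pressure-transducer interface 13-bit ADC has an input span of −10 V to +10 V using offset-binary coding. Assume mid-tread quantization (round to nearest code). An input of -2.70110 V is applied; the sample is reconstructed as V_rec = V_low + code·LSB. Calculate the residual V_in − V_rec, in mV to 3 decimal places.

-0.905 mV

Step size: 20 V ÷ 2^13 = 2.441 mV.
(-2.70110 − (−10))/0.00244141 = 2989.6294; round gives code 2990.
V_rec = (−10) + 2990·0.00244141 = -2.7001953 V.
Error = -2.70110 − (−2.7001953) = -0.000904688 V = -0.905 mV.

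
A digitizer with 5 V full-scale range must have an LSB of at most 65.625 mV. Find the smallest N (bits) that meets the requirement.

7 bits

Number of steps required ≥ 5 V / 65.625 mV = 76.19.
Need 2^N ≥ 76.19; 2^6 = 64, 2^7 = 128.
Minimum N = 7.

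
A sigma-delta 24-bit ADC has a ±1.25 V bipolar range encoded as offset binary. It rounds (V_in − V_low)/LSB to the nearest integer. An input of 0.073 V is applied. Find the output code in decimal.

LSB = 2.5 V / 16777216 = 0.15 µV.
Input sits at 8878502.707 steps above V_low.
round(8878502.707) = 8878503.

code 8878503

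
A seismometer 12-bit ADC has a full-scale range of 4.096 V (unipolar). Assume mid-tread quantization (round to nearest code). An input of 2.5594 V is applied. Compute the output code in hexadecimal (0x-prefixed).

code 0x9FF (decimal 2559)

LSB = 4.096 V / 4096 = 1.000 mV.
Input sits at 2559.400 steps above V_low.
Round → code 2559.
In hexadecimal (0x-prefixed): 0x9FF.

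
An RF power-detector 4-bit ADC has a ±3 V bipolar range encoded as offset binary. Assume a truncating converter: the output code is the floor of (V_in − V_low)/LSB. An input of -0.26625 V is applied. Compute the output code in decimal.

Full-scale span = 6 V; LSB = 6/2^4 = 375.000 mV.
(V_in − V_low)/LSB = (-0.26625 − (−3)) / 0.375 = 7.290.
Floor → code 7.

code 7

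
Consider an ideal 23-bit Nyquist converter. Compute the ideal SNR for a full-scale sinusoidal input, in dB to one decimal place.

SNR ≈ 6.02·N + 1.76 dB = 6.02·23 + 1.76 = 140.22 dB.

140.2 dB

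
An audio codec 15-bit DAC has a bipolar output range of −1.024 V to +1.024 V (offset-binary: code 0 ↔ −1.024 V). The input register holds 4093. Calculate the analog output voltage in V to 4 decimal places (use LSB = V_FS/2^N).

LSB = 2.048 V / 2^15 = 62.50 µV.
V_out = (−1.024) + 4093 × 6.25e-05 V = -0.768188 V.

-0.7682 V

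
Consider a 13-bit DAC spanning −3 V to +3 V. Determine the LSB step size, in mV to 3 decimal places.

0.732 mV

Full-scale span = 6 V.
LSB = 6 / 2^13 = 6 / 8192 = 0.000732422 V = 0.732 mV.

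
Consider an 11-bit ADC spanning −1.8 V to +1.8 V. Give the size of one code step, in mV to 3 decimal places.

1.758 mV

Full-scale span = 3.6 V.
LSB = 3.6 / 2^11 = 3.6 / 2048 = 0.00175781 V = 1.758 mV.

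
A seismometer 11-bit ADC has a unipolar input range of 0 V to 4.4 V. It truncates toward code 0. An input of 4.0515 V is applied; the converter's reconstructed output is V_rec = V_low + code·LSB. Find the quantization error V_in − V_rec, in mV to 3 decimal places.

Step size: 4.4 V ÷ 2^11 = 2.148 mV.
(4.0515 − 0)/0.00214844 = 1885.7891; ⌊·⌋ gives code 1885.
Reconstructed: 4.0498047 V.
Error = 4.0515 − 4.0498047 = 0.00169531 V = 1.695 mV.

1.695 mV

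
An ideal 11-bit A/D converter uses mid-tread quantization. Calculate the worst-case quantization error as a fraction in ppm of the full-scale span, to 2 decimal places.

Rounding → worst-case error = ½ LSB = V_FS/2^12, so 1e+06/4096 = 244.141 ppm of full scale.

244.14 ppm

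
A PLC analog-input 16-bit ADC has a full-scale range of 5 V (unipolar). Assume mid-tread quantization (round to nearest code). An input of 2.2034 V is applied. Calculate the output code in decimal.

code 28880

With 65536 levels over 5 V, one step is 76.29 µV.
(V_in − V_low)/LSB = (2.2034 − 0) / 7.62939e-05 = 28880.404.
Round → code 28880.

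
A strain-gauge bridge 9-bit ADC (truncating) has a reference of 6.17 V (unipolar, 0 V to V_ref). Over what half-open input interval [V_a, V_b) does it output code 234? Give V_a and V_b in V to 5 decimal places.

[2.81988 V, 2.83193 V)

LSB = 6.17/2^9 = 12.051 mV.
V_a = V_low + 234·LSB = 2.81988 V; V_b = V_low + 235·LSB = 2.83193 V.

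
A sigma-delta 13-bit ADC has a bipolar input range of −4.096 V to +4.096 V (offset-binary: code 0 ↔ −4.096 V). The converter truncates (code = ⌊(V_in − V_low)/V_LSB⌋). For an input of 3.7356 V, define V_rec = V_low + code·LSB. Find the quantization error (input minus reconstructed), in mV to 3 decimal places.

Step size: 8.192 V ÷ 2^13 = 1.000 mV.
(3.7356 − (−4.096))/0.001 = 7831.6000; ⌊·⌋ gives code 7831.
V_rec = (−4.096) + 7831·0.001 = 3.735 V.
V_in − V_rec = 0.0006 V = 0.600 mV.

0.600 mV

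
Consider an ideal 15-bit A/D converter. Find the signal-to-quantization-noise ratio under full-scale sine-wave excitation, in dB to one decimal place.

92.1 dB

SNR ≈ 6.02·N + 1.76 dB = 6.02·15 + 1.76 = 92.06 dB.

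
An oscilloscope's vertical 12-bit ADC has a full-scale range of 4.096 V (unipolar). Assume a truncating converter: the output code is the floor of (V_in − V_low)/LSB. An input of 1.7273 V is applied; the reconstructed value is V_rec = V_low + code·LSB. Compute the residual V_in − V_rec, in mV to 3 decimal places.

0.300 mV

LSB = 4.096/2^12 = 1.000 mV.
Scaled input = 1727.3000 LSBs, so code = 1727.
Reconstructed: 1.727 V.
Error = 1.7273 − 1.727 = 0.0003 V = 0.300 mV.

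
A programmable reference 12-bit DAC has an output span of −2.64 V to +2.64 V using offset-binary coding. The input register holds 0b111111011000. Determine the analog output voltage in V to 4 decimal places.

LSB = 5.28 V / 2^12 = 1.289 mV.
Code 0b111111011000 = 4056 decimal.
V_out = (−2.64) + 4056 × 0.00128906 V = 2.58844 V.

2.5884 V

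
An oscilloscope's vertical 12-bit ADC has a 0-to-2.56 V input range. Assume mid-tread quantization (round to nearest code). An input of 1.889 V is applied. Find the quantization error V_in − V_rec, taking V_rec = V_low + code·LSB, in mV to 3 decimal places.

LSB = 2.56/2^12 = 0.625 mV.
(V_in − V_low)/LSB = (1.889 − 0)/0.000625 = 3022.4000 → code 3022 (round).
Reconstructed: 1.88875 V.
Difference: 0.00025 V → 0.250 mV.

0.250 mV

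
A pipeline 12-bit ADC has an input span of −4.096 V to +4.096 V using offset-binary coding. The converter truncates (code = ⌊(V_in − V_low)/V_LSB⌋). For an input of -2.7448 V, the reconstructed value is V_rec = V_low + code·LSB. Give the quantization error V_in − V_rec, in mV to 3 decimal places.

Step size: 8.192 V ÷ 2^12 = 2.000 mV.
(-2.7448 − (−4.096))/0.002 = 675.6000; ⌊·⌋ gives code 675.
V_rec = (−4.096) + 675·0.002 = -2.746 V.
V_in − V_rec = 0.0012 V = 1.200 mV.

1.200 mV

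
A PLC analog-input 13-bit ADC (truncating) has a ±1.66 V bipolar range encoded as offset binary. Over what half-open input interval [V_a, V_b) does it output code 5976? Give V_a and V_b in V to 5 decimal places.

[0.76191 V, 0.76232 V)

LSB = 3.32/2^13 = 405.27 µV.
V_a = V_low + 5976·LSB = 0.761914 V; V_b = V_low + 5977·LSB = 0.762319 V.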